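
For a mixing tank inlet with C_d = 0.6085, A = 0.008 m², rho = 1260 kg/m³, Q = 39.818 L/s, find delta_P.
Formula: Q = C_d A \sqrt{\frac{2 \Delta P}{\rho}}
Substituting knowns: 39.818 = 0.6085·0.008·√(2·(delta_P·1000)/1260)·1000
Solving for delta_P: delta_P = ((39.818/1000)/(0.6085·0.008))²·1260/2/1000 = 42.15 kPa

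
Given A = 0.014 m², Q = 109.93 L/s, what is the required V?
Formula: Q = A V
Substituting knowns: 109.93 = 0.014·V·1000
Solving for V: V = (109.93/1000)/0.014 = 7.852 m/s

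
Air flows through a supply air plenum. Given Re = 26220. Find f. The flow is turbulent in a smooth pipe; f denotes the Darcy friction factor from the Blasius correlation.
Formula: f = \frac{0.316}{Re^{0.25}}
f = 0.316/26220^0.25 = 0.02483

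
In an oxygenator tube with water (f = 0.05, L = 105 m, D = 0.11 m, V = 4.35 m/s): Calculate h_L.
Formula: h_L = f \frac{L}{D} \frac{V^2}{2g}
h_L = 0.05·(105/0.11)·4.35²/(2·9.81) = 46.03 m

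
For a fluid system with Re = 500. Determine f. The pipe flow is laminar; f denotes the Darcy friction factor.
Formula: f = \frac{64}{Re}
f = 64/500 = 0.128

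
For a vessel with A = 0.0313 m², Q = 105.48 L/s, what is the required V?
Formula: Q = A V
Substituting knowns: 105.48 = 0.0313·V·1000
Solving for V: V = (105.48/1000)/0.0313 = 3.37 m/s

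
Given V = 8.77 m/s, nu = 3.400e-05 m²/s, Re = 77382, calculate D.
Formula: Re = \frac{V D}{\nu}
Substituting knowns: 77382 = 8.77·D/3.400e-05
Solving for D: D = 77382·3.400e-05/8.77 = 0.3 m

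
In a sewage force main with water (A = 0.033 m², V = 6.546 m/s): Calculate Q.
Formula: Q = A V
Q = 0.033·6.546·1000 = 216 L/s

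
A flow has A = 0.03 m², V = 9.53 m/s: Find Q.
Formula: Q = A V
Q = 0.03·9.53·1000 = 285.9 L/s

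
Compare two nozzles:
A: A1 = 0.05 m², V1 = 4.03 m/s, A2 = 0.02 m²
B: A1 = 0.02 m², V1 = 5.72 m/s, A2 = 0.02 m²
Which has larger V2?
V2(A) = 10.08 m/s, V2(B) = 5.72 m/s. Answer: A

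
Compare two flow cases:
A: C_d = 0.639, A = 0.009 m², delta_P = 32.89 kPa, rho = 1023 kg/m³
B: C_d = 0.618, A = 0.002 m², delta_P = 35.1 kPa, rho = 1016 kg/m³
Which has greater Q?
Q(A) = 46.12 L/s, Q(B) = 10.27 L/s. Answer: A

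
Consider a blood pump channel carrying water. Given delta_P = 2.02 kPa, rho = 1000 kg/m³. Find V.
Formula: V = \sqrt{\frac{2 \Delta P}{\rho}}
V = √(2·(2.02·1000)/1000) = 2.01 m/s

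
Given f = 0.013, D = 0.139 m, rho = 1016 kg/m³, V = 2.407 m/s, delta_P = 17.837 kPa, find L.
Formula: \Delta P = f \frac{L}{D} \frac{\rho V^2}{2}
Substituting knowns: 17.837 = 0.013·(L/0.139)·0.5·1016·2.407²/1000
Solving for L: L = (17.837·1000)·0.139/(0.013·0.5·1016·2.407²) = 64.8 m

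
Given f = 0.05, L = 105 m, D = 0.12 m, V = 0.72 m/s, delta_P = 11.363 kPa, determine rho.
Formula: \Delta P = f \frac{L}{D} \frac{\rho V^2}{2}
Substituting knowns: 11.363 = 0.05·(105/0.12)·0.5·rho·0.72²/1000
Solving for rho: rho = (11.363·1000)/(0.05·(105/0.12)·0.5·0.72²) = 1002 kg/m³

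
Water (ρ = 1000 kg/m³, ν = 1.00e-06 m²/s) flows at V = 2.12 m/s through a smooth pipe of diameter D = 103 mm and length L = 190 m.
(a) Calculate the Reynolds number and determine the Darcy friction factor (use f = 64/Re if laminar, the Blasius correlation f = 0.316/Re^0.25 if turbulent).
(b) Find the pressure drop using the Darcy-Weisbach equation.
(a) Re = V·D/ν = 2.12·0.103/1.00e-06 = 218360 → turbulent (Re > 4000); f = 0.316/Re^0.25 = 0.316/218360^0.25 = 0.014618 (Blasius is strictly valid for Re ≲ 1e5; used here as the smooth-pipe estimate the problem specifies)
(b) Darcy-Weisbach: ΔP = f·(L/D)·½ρV²/1000 = 0.014618·(190/0.103)·½·1000·2.12²/1000 = 60.6 kPa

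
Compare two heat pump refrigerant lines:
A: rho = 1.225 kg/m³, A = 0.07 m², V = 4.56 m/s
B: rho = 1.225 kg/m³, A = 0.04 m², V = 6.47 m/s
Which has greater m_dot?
m_dot(A) = 0.391 kg/s, m_dot(B) = 0.317 kg/s. Answer: A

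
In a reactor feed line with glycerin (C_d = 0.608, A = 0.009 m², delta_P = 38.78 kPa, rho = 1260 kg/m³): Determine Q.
Formula: Q = C_d A \sqrt{\frac{2 \Delta P}{\rho}}
Q = 0.608·0.009·√(2·(38.78·1000)/1260)·1000 = 42.93 L/s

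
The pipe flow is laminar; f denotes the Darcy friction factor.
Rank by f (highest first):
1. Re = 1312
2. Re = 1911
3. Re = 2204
Case 1: f = 0.04878
Case 2: f = 0.03349
Case 3: f = 0.02904
Ranking (highest first): 1, 2, 3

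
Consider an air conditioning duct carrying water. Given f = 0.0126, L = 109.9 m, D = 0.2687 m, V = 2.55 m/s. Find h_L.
Formula: h_L = f \frac{L}{D} \frac{V^2}{2g}
h_L = 0.0126·(109.9/0.2687)·2.55²/(2·9.81) = 1.708 m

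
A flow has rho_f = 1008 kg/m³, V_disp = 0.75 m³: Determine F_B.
Formula: F_B = \rho_f g V_{disp}
F_B = 1008·9.81·0.75 = 7416 N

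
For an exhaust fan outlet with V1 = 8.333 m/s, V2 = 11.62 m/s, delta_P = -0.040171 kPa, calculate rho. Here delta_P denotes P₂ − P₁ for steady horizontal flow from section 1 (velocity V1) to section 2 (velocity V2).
Formula: \Delta P = \frac{1}{2} \rho (V_1^2 - V_2^2)
Substituting knowns: -0.040171 = 0.5·rho·(8.333² − 11.62²)/1000
Solving for rho: rho = 2·(-0.040171·1000)/(8.333² − 11.62²) = 1.225 kg/m³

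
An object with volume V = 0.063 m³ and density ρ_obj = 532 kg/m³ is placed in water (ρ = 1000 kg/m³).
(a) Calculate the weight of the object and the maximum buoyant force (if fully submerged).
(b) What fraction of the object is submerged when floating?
(a) W=rho_obj*g*V=532*9.81*0.063=328.8 N; F_B(max)=rho*g*V=1000*9.81*0.063=618.0 N
(b) Floating fraction=rho_obj/rho=532/1000=0.532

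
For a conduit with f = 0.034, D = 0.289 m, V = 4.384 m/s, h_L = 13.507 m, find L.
Formula: h_L = f \frac{L}{D} \frac{V^2}{2g}
Substituting knowns: 13.507 = 0.034·(L/0.289)·4.384²/(2·9.81)
Solving for L: L = 13.507·2·9.81·0.289/(0.034·4.384²) = 117.2 m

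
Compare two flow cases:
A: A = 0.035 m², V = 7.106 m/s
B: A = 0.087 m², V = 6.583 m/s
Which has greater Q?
Q(A) = 248.7 L/s, Q(B) = 572.7 L/s. Answer: B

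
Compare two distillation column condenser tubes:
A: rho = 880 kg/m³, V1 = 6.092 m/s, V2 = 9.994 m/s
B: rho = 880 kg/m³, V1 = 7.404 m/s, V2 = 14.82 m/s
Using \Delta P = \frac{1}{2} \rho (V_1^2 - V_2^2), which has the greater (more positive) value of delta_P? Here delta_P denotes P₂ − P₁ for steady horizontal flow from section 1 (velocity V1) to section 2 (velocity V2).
delta_P(A) = -27.62 kPa, delta_P(B) = -72.52 kPa. Answer: A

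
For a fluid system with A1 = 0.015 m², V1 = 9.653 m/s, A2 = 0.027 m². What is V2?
Formula: V_2 = \frac{A_1 V_1}{A_2}
V2 = 0.015·9.653/0.027 = 5.363 m/s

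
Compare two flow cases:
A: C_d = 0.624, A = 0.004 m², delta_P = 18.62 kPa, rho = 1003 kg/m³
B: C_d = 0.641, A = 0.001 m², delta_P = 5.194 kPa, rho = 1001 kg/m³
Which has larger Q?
Q(A) = 15.21 L/s, Q(B) = 2.065 L/s. Answer: A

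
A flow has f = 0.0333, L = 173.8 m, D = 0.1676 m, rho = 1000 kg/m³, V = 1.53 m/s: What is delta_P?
Formula: \Delta P = f \frac{L}{D} \frac{\rho V^2}{2}
delta_P = 0.0333·(173.8/0.1676)·0.5·1000·1.53²/1000 = 40.42 kPa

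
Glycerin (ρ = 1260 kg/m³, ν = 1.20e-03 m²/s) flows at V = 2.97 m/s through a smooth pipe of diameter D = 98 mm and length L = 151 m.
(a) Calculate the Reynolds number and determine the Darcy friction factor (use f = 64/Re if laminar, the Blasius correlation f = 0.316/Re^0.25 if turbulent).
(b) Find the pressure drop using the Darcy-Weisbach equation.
(a) Re = V·D/ν = 2.97·0.098/1.20e-03 = 242.55 → laminar (Re < 2300); f = 64/Re = 64/242.55 = 0.26386
(b) Darcy-Weisbach: ΔP = f·(L/D)·½ρV²/1000 = 0.26386·(151/0.098)·½·1260·2.97²/1000 = 2259 kPa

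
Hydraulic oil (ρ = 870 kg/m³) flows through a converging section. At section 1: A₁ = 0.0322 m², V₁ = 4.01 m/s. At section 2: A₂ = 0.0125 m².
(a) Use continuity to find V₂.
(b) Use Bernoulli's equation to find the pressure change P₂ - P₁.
(a) Continuity: A₁V₁=A₂V₂ -> V₂=A₁V₁/A₂=0.0322*4.01/0.0125=10.33 m/s
(b) Bernoulli: P₂-P₁=0.5*rho*(V₁^2-V₂^2)/1000=0.5*870*(4.01^2-10.33^2)/1000=-39.42 kPa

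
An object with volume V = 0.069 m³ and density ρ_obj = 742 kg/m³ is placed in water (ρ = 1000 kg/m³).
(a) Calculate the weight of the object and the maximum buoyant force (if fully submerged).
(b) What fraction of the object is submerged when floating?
(a) W=rho_obj*g*V=742*9.81*0.069=502.3 N; F_B(max)=rho*g*V=1000*9.81*0.069=676.9 N
(b) Floating fraction=rho_obj/rho=742/1000=0.742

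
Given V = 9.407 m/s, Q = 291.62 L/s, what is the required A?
Formula: Q = A V
Substituting knowns: 291.62 = A·9.407·1000
Solving for A: A = (291.62/1000)/9.407 = 0.031 m²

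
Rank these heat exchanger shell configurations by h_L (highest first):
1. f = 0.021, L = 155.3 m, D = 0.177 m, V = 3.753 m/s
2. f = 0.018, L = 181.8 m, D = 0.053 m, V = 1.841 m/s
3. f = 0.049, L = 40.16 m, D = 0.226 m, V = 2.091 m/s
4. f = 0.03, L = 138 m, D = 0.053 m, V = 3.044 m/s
Case 1: h_L = 13.23 m
Case 2: h_L = 10.67 m
Case 3: h_L = 1.94 m
Case 4: h_L = 36.89 m
Ranking (highest first): 4, 1, 2, 3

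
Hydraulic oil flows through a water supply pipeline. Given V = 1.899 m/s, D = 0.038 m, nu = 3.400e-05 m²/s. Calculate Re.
Formula: Re = \frac{V D}{\nu}
Re = 1.899·0.038/3.400e-05 = 2122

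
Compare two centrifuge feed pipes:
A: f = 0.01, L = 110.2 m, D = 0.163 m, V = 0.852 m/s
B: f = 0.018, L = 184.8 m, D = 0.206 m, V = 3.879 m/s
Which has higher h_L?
h_L(A) = 0.2501 m, h_L(B) = 12.38 m. Answer: B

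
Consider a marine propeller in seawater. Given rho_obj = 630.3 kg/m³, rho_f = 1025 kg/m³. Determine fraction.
Formula: f_{sub} = \frac{\rho_{obj}}{\rho_f}
fraction = 630.3/1025 = 0.6149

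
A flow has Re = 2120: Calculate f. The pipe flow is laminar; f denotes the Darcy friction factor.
Formula: f = \frac{64}{Re}
f = 64/2120 = 0.03019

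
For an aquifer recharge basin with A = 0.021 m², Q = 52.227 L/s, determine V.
Formula: Q = A V
Substituting knowns: 52.227 = 0.021·V·1000
Solving for V: V = (52.227/1000)/0.021 = 2.487 m/s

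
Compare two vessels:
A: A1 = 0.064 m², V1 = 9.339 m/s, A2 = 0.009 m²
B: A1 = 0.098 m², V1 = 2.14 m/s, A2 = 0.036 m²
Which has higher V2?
V2(A) = 66.41 m/s, V2(B) = 5.826 m/s. Answer: A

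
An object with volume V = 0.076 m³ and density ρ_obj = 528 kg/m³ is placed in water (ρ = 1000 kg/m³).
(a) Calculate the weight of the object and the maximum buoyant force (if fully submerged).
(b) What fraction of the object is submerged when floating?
(a) W=rho_obj*g*V=528*9.81*0.076=393.7 N; F_B(max)=rho*g*V=1000*9.81*0.076=745.6 N
(b) Floating fraction=rho_obj/rho=528/1000=0.528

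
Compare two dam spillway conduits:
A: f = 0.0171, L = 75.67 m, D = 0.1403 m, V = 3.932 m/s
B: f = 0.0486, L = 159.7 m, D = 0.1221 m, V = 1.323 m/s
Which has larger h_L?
h_L(A) = 7.268 m, h_L(B) = 5.671 m. Answer: A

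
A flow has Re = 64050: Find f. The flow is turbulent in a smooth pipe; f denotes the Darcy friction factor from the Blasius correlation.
Formula: f = \frac{0.316}{Re^{0.25}}
f = 0.316/64050^0.25 = 0.01986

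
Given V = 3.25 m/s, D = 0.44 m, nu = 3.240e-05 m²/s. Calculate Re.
Formula: Re = \frac{V D}{\nu}
Re = 3.25·0.44/3.240e-05 = 44136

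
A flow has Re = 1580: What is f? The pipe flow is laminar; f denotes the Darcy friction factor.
Formula: f = \frac{64}{Re}
f = 64/1580 = 0.04051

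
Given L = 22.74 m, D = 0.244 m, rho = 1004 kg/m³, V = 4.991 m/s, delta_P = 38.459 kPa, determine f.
Formula: \Delta P = f \frac{L}{D} \frac{\rho V^2}{2}
Substituting knowns: 38.459 = f·(22.74/0.244)·0.5·1004·4.991²/1000
Solving for f: f = (38.459·1000)/((22.74/0.244)·0.5·1004·4.991²) = 0.033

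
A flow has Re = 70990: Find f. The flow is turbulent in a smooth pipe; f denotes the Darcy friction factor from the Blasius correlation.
Formula: f = \frac{0.316}{Re^{0.25}}
f = 0.316/70990^0.25 = 0.01936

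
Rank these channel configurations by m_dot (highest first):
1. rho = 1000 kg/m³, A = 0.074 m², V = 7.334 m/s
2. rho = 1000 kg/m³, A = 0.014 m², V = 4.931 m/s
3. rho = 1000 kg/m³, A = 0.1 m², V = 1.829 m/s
Case 1: m_dot = 542.7 kg/s
Case 2: m_dot = 69.03 kg/s
Case 3: m_dot = 182.9 kg/s
Ranking (highest first): 1, 3, 2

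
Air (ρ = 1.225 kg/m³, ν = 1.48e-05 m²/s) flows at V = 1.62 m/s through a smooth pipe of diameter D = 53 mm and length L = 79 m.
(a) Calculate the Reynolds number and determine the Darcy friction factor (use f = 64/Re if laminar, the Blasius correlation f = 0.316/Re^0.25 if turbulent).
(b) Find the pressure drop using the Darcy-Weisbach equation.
(a) Re = V·D/ν = 1.62·0.053/1.48e-05 = 5801.4 → turbulent (Re > 4000); f = 0.316/Re^0.25 = 0.316/5801.4^0.25 = 0.036208
(b) Darcy-Weisbach: ΔP = f·(L/D)·½ρV²/1000 = 0.036208·(79/0.053)·½·1.225·1.62²/1000 = 0.08675 kPa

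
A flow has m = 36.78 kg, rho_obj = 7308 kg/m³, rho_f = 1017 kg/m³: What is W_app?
Formula: W_{app} = mg\left(1 - \frac{\rho_f}{\rho_{obj}}\right)
W_app = 36.78·9.81·(1 − 1017/7308) = 310.6 N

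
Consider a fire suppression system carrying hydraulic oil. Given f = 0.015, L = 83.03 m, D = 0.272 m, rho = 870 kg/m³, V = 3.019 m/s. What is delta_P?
Formula: \Delta P = f \frac{L}{D} \frac{\rho V^2}{2}
delta_P = 0.015·(83.03/0.272)·0.5·870·3.019²/1000 = 18.15 kPa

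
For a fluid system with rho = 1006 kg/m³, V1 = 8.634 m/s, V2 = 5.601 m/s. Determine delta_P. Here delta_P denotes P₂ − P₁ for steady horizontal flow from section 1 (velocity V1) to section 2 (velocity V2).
Formula: \Delta P = \frac{1}{2} \rho (V_1^2 - V_2^2)
delta_P = 0.5·1006·(8.634² − 5.601²)/1000 = 21.72 kPa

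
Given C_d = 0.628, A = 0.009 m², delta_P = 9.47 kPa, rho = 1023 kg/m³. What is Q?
Formula: Q = C_d A \sqrt{\frac{2 \Delta P}{\rho}}
Q = 0.628·0.009·√(2·(9.47·1000)/1023)·1000 = 24.32 L/s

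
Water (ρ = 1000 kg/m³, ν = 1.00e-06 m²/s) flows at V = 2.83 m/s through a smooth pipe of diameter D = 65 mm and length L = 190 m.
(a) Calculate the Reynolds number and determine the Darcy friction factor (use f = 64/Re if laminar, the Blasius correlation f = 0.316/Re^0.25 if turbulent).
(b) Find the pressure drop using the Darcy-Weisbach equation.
(a) Re = V·D/ν = 2.83·0.065/1.00e-06 = 183950 → turbulent (Re > 4000); f = 0.316/Re^0.25 = 0.316/183950^0.25 = 0.015259 (Blasius is strictly valid for Re ≲ 1e5; used here as the smooth-pipe estimate the problem specifies)
(b) Darcy-Weisbach: ΔP = f·(L/D)·½ρV²/1000 = 0.015259·(190/0.065)·½·1000·2.83²/1000 = 178.6 kPa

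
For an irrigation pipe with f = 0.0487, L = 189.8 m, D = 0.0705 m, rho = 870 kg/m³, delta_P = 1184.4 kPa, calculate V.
Formula: \Delta P = f \frac{L}{D} \frac{\rho V^2}{2}
Substituting knowns: 1184.4 = 0.0487·(189.8/0.0705)·0.5·870·V²/1000
Solving for V: V = √((1184.4·1000)/(0.0487·(189.8/0.0705)·0.5·870)) = 4.557 m/s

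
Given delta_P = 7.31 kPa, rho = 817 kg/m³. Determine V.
Formula: V = \sqrt{\frac{2 \Delta P}{\rho}}
V = √(2·(7.31·1000)/817) = 4.23 m/s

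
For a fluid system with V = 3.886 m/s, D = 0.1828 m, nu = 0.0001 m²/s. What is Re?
Formula: Re = \frac{V D}{\nu}
Re = 3.886·0.1828/0.0001 = 7104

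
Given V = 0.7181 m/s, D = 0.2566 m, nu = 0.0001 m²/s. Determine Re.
Formula: Re = \frac{V D}{\nu}
Re = 0.7181·0.2566/0.0001 = 1843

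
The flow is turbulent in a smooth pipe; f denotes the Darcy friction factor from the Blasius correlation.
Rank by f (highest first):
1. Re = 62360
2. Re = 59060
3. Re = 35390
Case 1: f = 0.02
Case 2: f = 0.02027
Case 3: f = 0.02304
Ranking (highest first): 3, 2, 1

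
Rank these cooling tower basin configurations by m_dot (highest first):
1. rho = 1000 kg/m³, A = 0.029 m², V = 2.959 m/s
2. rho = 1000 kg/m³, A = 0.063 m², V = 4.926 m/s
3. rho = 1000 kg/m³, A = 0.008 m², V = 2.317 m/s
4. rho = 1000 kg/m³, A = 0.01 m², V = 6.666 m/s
Case 1: m_dot = 85.81 kg/s
Case 2: m_dot = 310.3 kg/s
Case 3: m_dot = 18.54 kg/s
Case 4: m_dot = 66.66 kg/s
Ranking (highest first): 2, 1, 4, 3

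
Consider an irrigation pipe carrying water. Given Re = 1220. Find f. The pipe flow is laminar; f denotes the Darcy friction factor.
Formula: f = \frac{64}{Re}
f = 64/1220 = 0.05246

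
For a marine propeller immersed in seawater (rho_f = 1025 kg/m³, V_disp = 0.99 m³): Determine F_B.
Formula: F_B = \rho_f g V_{disp}
F_B = 1025·9.81·0.99 = 9955 N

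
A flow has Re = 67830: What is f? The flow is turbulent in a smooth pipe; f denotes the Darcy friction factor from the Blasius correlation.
Formula: f = \frac{0.316}{Re^{0.25}}
f = 0.316/67830^0.25 = 0.01958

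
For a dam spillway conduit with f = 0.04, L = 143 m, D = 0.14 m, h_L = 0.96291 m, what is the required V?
Formula: h_L = f \frac{L}{D} \frac{V^2}{2g}
Substituting knowns: 0.96291 = 0.04·(143/0.14)·V²/(2·9.81)
Solving for V: V = √(0.96291·2·9.81/(0.04·(143/0.14))) = 0.68 m/s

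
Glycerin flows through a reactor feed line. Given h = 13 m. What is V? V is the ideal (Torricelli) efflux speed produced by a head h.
Formula: V = \sqrt{2 g h}
V = √(2·9.81·13) = 15.97 m/s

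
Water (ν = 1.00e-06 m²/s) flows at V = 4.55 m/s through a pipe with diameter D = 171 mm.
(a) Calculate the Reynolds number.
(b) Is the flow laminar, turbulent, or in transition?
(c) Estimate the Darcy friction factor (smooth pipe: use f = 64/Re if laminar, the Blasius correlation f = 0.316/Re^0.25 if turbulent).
(a) Re = V·D/ν = 4.55·0.171/1.00e-06 = 778050
(b) Flow regime: turbulent (Re > 4000)
(c) Friction factor: f = 0.316/Re^0.25 = 0.316/778050^0.25 = 0.01064 (Blasius is strictly valid for Re ≲ 1e5; used here as the smooth-pipe estimate the problem specifies)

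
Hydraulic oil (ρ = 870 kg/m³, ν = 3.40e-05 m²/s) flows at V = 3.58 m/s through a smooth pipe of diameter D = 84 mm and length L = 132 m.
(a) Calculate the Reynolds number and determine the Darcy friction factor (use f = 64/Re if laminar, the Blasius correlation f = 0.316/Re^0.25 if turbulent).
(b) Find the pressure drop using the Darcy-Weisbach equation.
(a) Re = V·D/ν = 3.58·0.084/3.40e-05 = 8844.7 → turbulent (Re > 4000); f = 0.316/Re^0.25 = 0.316/8844.7^0.25 = 0.032585
(b) Darcy-Weisbach: ΔP = f·(L/D)·½ρV²/1000 = 0.032585·(132/0.084)·½·870·3.58²/1000 = 285.5 kPa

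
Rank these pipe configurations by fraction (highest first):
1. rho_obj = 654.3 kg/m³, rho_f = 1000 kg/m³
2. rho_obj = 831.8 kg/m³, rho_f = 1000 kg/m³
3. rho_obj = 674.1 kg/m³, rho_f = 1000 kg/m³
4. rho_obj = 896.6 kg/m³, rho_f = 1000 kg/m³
Case 1: fraction = 0.6543
Case 2: fraction = 0.8318
Case 3: fraction = 0.6741
Case 4: fraction = 0.8966
Ranking (highest first): 4, 2, 3, 1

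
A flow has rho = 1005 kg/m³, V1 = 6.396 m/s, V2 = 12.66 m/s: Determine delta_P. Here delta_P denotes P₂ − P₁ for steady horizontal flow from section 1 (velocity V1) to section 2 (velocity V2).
Formula: \Delta P = \frac{1}{2} \rho (V_1^2 - V_2^2)
delta_P = 0.5·1005·(6.396² − 12.66²)/1000 = -59.98 kPa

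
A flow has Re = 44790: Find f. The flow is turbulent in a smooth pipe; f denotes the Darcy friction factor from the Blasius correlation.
Formula: f = \frac{0.316}{Re^{0.25}}
f = 0.316/44790^0.25 = 0.02172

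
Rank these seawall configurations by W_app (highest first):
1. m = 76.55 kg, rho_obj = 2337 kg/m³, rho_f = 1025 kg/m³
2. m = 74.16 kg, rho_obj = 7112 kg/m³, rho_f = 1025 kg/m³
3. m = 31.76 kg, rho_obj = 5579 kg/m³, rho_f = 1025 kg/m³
Case 1: W_app = 421.6 N
Case 2: W_app = 622.7 N
Case 3: W_app = 254.3 N
Ranking (highest first): 2, 1, 3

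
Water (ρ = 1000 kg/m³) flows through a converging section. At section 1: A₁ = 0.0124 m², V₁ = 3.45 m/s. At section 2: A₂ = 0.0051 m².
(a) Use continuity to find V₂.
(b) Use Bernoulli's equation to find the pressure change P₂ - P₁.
(a) Continuity: A₁V₁=A₂V₂ -> V₂=A₁V₁/A₂=0.0124*3.45/0.0051=8.39 m/s
(b) Bernoulli: P₂-P₁=0.5*rho*(V₁^2-V₂^2)/1000=0.5*1000*(3.45^2-8.39^2)/1000=-29.24 kPa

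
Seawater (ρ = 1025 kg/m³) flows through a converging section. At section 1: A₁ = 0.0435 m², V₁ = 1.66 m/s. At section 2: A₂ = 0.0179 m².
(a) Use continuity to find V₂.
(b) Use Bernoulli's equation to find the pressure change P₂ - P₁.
(a) Continuity: A₁V₁=A₂V₂ -> V₂=A₁V₁/A₂=0.0435*1.66/0.0179=4.03 m/s
(b) Bernoulli: P₂-P₁=0.5*rho*(V₁^2-V₂^2)/1000=0.5*1025*(1.66^2-4.03^2)/1000=-6.911 kPa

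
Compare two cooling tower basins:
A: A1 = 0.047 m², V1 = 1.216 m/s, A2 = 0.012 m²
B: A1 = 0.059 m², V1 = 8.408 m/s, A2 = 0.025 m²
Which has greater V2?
V2(A) = 4.763 m/s, V2(B) = 19.84 m/s. Answer: B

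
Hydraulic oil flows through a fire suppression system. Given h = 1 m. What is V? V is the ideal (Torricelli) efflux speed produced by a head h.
Formula: V = \sqrt{2 g h}
V = √(2·9.81·1) = 4.429 m/s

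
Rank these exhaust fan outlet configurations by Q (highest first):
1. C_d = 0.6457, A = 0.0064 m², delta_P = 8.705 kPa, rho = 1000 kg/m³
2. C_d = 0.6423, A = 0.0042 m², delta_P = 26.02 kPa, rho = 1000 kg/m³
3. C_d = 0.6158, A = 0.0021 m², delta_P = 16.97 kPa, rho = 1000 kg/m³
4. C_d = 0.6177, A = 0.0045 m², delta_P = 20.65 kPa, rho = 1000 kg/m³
Case 1: Q = 17.24 L/s
Case 2: Q = 19.46 L/s
Case 3: Q = 7.534 L/s
Case 4: Q = 17.86 L/s
Ranking (highest first): 2, 4, 1, 3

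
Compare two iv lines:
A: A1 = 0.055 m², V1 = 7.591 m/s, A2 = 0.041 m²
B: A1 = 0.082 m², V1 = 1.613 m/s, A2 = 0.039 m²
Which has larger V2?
V2(A) = 10.18 m/s, V2(B) = 3.391 m/s. Answer: A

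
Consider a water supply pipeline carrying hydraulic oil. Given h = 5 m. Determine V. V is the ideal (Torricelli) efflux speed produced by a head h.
Formula: V = \sqrt{2 g h}
V = √(2·9.81·5) = 9.905 m/s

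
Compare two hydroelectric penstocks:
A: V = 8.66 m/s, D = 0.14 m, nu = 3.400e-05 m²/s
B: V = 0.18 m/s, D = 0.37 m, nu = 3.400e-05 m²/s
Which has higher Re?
Re(A) = 35659, Re(B) = 1959. Answer: A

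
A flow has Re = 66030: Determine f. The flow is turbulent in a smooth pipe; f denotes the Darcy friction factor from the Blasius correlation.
Formula: f = \frac{0.316}{Re^{0.25}}
f = 0.316/66030^0.25 = 0.01971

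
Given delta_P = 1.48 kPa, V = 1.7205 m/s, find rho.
Formula: V = \sqrt{\frac{2 \Delta P}{\rho}}
Substituting knowns: 1.7205 = √(2·(1.48·1000)/rho)
Solving for rho: rho = 2·(1.48·1000)/1.7205² = 1000 kg/m³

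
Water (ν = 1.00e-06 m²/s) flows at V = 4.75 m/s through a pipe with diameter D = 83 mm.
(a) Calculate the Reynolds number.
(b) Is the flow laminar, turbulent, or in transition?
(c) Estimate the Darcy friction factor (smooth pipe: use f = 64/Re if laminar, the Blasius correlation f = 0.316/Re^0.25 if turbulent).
(a) Re = V·D/ν = 4.75·0.083/1.00e-06 = 394250
(b) Flow regime: turbulent (Re > 4000)
(c) Friction factor: f = 0.316/Re^0.25 = 0.316/394250^0.25 = 0.01261 (Blasius is strictly valid for Re ≲ 1e5; used here as the smooth-pipe estimate the problem specifies)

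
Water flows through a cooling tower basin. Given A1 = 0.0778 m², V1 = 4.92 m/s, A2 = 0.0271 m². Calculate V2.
Formula: V_2 = \frac{A_1 V_1}{A_2}
V2 = 0.0778·4.92/0.0271 = 14.12 m/s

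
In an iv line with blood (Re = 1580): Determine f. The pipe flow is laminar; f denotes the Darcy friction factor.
Formula: f = \frac{64}{Re}
f = 64/1580 = 0.04051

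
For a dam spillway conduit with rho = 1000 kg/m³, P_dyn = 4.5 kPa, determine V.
Formula: P_{dyn} = \frac{1}{2} \rho V^2
Substituting knowns: 4.5 = 0.5·1000·V²/1000
Solving for V: V = √(2·(4.5·1000)/1000) = 3 m/s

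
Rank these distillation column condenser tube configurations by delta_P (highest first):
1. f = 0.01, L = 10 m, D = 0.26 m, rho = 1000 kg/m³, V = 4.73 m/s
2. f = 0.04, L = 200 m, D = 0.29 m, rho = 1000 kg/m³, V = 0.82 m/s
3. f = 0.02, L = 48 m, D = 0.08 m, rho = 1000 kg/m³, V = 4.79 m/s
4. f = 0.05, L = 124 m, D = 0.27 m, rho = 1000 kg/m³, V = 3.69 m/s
Case 1: delta_P = 4.302 kPa
Case 2: delta_P = 9.274 kPa
Case 3: delta_P = 137.7 kPa
Case 4: delta_P = 156.3 kPa
Ranking (highest first): 4, 3, 2, 1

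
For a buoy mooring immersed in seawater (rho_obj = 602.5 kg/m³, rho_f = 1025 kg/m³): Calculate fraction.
Formula: f_{sub} = \frac{\rho_{obj}}{\rho_f}
fraction = 602.5/1025 = 0.5878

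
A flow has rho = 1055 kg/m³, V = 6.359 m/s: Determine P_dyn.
Formula: P_{dyn} = \frac{1}{2} \rho V^2
P_dyn = 0.5·1055·6.359²/1000 = 21.33 kPa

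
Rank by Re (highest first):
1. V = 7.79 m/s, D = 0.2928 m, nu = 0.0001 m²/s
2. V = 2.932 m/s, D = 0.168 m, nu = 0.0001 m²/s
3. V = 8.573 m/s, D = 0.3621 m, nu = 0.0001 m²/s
Case 1: Re = 22809
Case 2: Re = 4926
Case 3: Re = 31043
Ranking (highest first): 3, 1, 2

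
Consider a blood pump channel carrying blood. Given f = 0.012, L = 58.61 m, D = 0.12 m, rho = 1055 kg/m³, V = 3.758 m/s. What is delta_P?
Formula: \Delta P = f \frac{L}{D} \frac{\rho V^2}{2}
delta_P = 0.012·(58.61/0.12)·0.5·1055·3.758²/1000 = 43.66 kPa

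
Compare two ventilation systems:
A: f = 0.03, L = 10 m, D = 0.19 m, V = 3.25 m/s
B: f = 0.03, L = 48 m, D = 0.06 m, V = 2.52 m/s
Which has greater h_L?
h_L(A) = 0.85 m, h_L(B) = 7.768 m. Answer: B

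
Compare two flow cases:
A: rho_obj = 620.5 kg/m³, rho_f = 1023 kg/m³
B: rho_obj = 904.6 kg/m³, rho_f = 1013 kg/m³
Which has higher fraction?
fraction(A) = 0.6065, fraction(B) = 0.893. Answer: B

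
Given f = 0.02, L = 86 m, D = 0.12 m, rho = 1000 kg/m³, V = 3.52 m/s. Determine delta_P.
Formula: \Delta P = f \frac{L}{D} \frac{\rho V^2}{2}
delta_P = 0.02·(86/0.12)·0.5·1000·3.52²/1000 = 88.8 kPa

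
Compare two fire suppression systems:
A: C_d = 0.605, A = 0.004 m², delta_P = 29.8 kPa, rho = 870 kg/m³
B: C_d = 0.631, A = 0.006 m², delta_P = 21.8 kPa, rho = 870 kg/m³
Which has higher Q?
Q(A) = 20.03 L/s, Q(B) = 26.8 L/s. Answer: B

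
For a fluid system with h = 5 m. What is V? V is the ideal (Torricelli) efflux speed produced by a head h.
Formula: V = \sqrt{2 g h}
V = √(2·9.81·5) = 9.905 m/s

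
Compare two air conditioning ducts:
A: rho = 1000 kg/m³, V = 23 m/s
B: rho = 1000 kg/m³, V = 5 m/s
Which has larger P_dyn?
P_dyn(A) = 264.5 kPa, P_dyn(B) = 12.5 kPa. Answer: A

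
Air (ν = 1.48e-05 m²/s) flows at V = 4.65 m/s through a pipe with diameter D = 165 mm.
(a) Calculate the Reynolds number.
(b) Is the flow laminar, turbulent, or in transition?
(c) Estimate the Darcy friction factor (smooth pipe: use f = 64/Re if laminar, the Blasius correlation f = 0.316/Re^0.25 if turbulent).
(a) Re = V·D/ν = 4.65·0.165/1.48e-05 = 51841
(b) Flow regime: turbulent (Re > 4000)
(c) Friction factor: f = 0.316/Re^0.25 = 0.316/51841^0.25 = 0.02094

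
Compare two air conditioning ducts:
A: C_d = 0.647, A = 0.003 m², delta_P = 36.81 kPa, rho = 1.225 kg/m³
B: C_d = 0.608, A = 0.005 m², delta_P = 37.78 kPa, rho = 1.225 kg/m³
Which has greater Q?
Q(A) = 475.8 L/s, Q(B) = 755 L/s. Answer: B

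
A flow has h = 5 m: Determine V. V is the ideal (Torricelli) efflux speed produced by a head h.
Formula: V = \sqrt{2 g h}
V = √(2·9.81·5) = 9.905 m/s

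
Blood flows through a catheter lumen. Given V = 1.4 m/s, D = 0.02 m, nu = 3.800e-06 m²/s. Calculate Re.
Formula: Re = \frac{V D}{\nu}
Re = 1.4·0.02/3.800e-06 = 7368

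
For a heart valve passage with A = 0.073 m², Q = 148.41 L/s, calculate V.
Formula: Q = A V
Substituting knowns: 148.41 = 0.073·V·1000
Solving for V: V = (148.41/1000)/0.073 = 2.033 m/s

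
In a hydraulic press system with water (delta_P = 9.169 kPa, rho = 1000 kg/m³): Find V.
Formula: V = \sqrt{\frac{2 \Delta P}{\rho}}
V = √(2·(9.169·1000)/1000) = 4.282 m/s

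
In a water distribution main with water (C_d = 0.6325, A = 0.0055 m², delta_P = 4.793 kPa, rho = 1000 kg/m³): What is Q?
Formula: Q = C_d A \sqrt{\frac{2 \Delta P}{\rho}}
Q = 0.6325·0.0055·√(2·(4.793·1000)/1000)·1000 = 10.77 L/s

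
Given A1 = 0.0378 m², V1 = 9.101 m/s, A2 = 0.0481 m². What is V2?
Formula: V_2 = \frac{A_1 V_1}{A_2}
V2 = 0.0378·9.101/0.0481 = 7.152 m/s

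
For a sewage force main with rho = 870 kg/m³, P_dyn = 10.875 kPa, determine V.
Formula: P_{dyn} = \frac{1}{2} \rho V^2
Substituting knowns: 10.875 = 0.5·870·V²/1000
Solving for V: V = √(2·(10.875·1000)/870) = 5 m/s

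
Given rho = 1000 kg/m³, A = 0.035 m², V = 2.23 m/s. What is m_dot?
Formula: \dot{m} = \rho A V
m_dot = 1000·0.035·2.23 = 78.05 kg/s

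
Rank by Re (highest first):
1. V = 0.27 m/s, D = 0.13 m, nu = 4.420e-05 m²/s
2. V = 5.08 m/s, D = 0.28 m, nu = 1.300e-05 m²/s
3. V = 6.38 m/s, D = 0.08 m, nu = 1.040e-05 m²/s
Case 1: Re = 794.1
Case 2: Re = 109415
Case 3: Re = 49077
Ranking (highest first): 2, 3, 1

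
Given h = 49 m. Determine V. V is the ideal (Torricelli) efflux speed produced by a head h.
Formula: V = \sqrt{2 g h}
V = √(2·9.81·49) = 31.01 m/s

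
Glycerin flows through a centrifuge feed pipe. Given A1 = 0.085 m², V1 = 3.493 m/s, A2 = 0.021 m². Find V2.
Formula: V_2 = \frac{A_1 V_1}{A_2}
V2 = 0.085·3.493/0.021 = 14.14 m/s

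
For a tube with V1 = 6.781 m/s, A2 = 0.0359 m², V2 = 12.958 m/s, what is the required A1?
Formula: V_2 = \frac{A_1 V_1}{A_2}
Substituting knowns: 12.958 = A1·6.781/0.0359
Solving for A1: A1 = 12.958·0.0359/6.781 = 0.0686 m²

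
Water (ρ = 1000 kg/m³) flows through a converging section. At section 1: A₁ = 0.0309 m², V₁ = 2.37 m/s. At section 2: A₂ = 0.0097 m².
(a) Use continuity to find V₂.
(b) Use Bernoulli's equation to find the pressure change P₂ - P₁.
(a) Continuity: A₁V₁=A₂V₂ -> V₂=A₁V₁/A₂=0.0309*2.37/0.0097=7.55 m/s
(b) Bernoulli: P₂-P₁=0.5*rho*(V₁^2-V₂^2)/1000=0.5*1000*(2.37^2-7.55^2)/1000=-25.69 kPa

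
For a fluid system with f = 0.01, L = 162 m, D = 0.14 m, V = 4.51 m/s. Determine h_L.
Formula: h_L = f \frac{L}{D} \frac{V^2}{2g}
h_L = 0.01·(162/0.14)·4.51²/(2·9.81) = 12 m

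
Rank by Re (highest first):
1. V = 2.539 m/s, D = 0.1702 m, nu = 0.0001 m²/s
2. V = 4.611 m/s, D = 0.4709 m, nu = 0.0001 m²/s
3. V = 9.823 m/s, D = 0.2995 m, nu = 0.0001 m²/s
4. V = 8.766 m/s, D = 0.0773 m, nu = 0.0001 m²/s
Case 1: Re = 4321
Case 2: Re = 21713
Case 3: Re = 29420
Case 4: Re = 6776
Ranking (highest first): 3, 2, 4, 1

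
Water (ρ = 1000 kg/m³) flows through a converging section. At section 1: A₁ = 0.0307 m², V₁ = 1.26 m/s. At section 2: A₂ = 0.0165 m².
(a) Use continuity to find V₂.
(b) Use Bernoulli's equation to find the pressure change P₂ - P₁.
(a) Continuity: A₁V₁=A₂V₂ -> V₂=A₁V₁/A₂=0.0307*1.26/0.0165=2.34 m/s
(b) Bernoulli: P₂-P₁=0.5*rho*(V₁^2-V₂^2)/1000=0.5*1000*(1.26^2-2.34^2)/1000=-1.944 kPa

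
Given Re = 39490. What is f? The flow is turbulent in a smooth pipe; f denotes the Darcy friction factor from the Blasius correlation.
Formula: f = \frac{0.316}{Re^{0.25}}
f = 0.316/39490^0.25 = 0.02242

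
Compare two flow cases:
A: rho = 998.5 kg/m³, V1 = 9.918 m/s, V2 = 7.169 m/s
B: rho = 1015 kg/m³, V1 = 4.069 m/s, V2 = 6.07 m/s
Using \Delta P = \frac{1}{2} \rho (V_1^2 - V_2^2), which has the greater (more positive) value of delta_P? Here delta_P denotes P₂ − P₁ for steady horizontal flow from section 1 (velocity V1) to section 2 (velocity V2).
delta_P(A) = 23.45 kPa, delta_P(B) = -10.3 kPa. Answer: A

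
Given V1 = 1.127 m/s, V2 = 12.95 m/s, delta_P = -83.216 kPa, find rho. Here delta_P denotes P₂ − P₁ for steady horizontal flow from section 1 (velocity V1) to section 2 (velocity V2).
Formula: \Delta P = \frac{1}{2} \rho (V_1^2 - V_2^2)
Substituting knowns: -83.216 = 0.5·rho·(1.127² − 12.95²)/1000
Solving for rho: rho = 2·(-83.216·1000)/(1.127² − 12.95²) = 1000 kg/m³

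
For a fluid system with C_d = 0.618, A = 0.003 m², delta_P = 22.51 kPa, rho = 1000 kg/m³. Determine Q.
Formula: Q = C_d A \sqrt{\frac{2 \Delta P}{\rho}}
Q = 0.618·0.003·√(2·(22.51·1000)/1000)·1000 = 12.44 L/s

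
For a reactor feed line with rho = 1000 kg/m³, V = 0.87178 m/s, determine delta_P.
Formula: V = \sqrt{\frac{2 \Delta P}{\rho}}
Substituting knowns: 0.87178 = √(2·(delta_P·1000)/1000)
Solving for delta_P: delta_P = 0.87178²·1000/2/1000 = 0.38 kPa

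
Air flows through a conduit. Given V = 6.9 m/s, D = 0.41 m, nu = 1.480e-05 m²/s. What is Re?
Formula: Re = \frac{V D}{\nu}
Re = 6.9·0.41/1.480e-05 = 191149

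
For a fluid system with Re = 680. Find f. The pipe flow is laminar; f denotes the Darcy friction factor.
Formula: f = \frac{64}{Re}
f = 64/680 = 0.09412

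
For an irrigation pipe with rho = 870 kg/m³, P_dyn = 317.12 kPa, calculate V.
Formula: P_{dyn} = \frac{1}{2} \rho V^2
Substituting knowns: 317.12 = 0.5·870·V²/1000
Solving for V: V = √(2·(317.12·1000)/870) = 27 m/s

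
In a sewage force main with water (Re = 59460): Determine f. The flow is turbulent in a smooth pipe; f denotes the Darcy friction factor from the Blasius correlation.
Formula: f = \frac{0.316}{Re^{0.25}}
f = 0.316/59460^0.25 = 0.02024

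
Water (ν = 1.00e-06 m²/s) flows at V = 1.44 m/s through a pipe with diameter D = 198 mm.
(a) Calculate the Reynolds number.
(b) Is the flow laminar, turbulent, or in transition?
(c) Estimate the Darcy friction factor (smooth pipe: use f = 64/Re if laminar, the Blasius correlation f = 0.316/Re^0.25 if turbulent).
(a) Re = V·D/ν = 1.44·0.198/1.00e-06 = 285120
(b) Flow regime: turbulent (Re > 4000)
(c) Friction factor: f = 0.316/Re^0.25 = 0.316/285120^0.25 = 0.01368 (Blasius is strictly valid for Re ≲ 1e5; used here as the smooth-pipe estimate the problem specifies)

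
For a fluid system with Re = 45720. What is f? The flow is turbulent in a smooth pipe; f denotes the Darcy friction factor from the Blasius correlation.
Formula: f = \frac{0.316}{Re^{0.25}}
f = 0.316/45720^0.25 = 0.02161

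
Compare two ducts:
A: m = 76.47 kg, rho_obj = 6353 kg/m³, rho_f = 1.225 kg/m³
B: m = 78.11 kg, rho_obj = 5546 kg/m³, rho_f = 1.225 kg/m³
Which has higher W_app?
W_app(A) = 750 N, W_app(B) = 766.1 N. Answer: B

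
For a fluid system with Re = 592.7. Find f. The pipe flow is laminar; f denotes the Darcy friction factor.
Formula: f = \frac{64}{Re}
f = 64/592.7 = 0.108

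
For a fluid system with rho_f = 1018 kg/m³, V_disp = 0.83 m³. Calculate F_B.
Formula: F_B = \rho_f g V_{disp}
F_B = 1018·9.81·0.83 = 8289 N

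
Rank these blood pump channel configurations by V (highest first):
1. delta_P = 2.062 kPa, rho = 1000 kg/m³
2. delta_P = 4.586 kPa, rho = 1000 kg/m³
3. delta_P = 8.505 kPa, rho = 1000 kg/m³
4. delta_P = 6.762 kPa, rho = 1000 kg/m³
Case 1: V = 2.031 m/s
Case 2: V = 3.029 m/s
Case 3: V = 4.124 m/s
Case 4: V = 3.677 m/s
Ranking (highest first): 3, 4, 2, 1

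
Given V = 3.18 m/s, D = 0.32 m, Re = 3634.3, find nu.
Formula: Re = \frac{V D}{\nu}
Substituting knowns: 3634.3 = 3.18·0.32/nu
Solving for nu: nu = 3.18·0.32/3634.3 = 0.00028 m²/s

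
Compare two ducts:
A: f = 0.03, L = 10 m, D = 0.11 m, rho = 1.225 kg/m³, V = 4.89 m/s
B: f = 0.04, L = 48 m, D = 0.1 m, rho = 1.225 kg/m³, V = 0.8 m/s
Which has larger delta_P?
delta_P(A) = 0.03994 kPa, delta_P(B) = 0.007526 kPa. Answer: A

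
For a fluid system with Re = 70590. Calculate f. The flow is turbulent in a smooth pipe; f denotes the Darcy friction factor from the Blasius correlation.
Formula: f = \frac{0.316}{Re^{0.25}}
f = 0.316/70590^0.25 = 0.01939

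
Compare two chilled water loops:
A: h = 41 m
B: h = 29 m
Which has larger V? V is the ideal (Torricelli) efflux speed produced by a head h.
V(A) = 28.36 m/s, V(B) = 23.85 m/s. Answer: A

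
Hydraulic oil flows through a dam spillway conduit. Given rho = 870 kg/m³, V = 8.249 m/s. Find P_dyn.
Formula: P_{dyn} = \frac{1}{2} \rho V^2
P_dyn = 0.5·870·8.249²/1000 = 29.6 kPa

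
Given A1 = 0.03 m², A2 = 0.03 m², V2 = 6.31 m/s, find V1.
Formula: V_2 = \frac{A_1 V_1}{A_2}
Substituting knowns: 6.31 = 0.03·V1/0.03
Solving for V1: V1 = 6.31·0.03/0.03 = 6.31 m/s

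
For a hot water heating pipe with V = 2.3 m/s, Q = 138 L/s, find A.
Formula: Q = A V
Substituting knowns: 138 = A·2.3·1000
Solving for A: A = (138/1000)/2.3 = 0.06 m²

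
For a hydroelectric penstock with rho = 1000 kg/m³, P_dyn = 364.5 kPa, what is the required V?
Formula: P_{dyn} = \frac{1}{2} \rho V^2
Substituting knowns: 364.5 = 0.5·1000·V²/1000
Solving for V: V = √(2·(364.5·1000)/1000) = 27 m/s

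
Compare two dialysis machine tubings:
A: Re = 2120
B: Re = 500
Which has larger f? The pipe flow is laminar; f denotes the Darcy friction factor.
f(A) = 0.03019, f(B) = 0.128. Answer: B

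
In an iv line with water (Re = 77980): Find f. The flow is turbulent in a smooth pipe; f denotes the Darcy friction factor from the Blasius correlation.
Formula: f = \frac{0.316}{Re^{0.25}}
f = 0.316/77980^0.25 = 0.01891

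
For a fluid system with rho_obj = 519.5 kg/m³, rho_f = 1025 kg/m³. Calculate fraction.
Formula: f_{sub} = \frac{\rho_{obj}}{\rho_f}
fraction = 519.5/1025 = 0.5068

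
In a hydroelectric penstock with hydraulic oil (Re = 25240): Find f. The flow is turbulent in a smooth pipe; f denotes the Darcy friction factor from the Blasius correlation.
Formula: f = \frac{0.316}{Re^{0.25}}
f = 0.316/25240^0.25 = 0.02507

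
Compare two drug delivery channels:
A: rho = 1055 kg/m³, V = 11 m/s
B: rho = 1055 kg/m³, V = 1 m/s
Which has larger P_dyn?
P_dyn(A) = 63.83 kPa, P_dyn(B) = 0.5275 kPa. Answer: A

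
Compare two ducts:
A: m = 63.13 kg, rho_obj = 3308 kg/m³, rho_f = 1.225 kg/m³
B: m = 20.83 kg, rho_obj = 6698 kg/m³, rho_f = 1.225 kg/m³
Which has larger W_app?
W_app(A) = 619.1 N, W_app(B) = 204.3 N. Answer: A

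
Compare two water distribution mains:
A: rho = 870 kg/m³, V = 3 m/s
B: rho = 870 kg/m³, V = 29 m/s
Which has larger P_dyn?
P_dyn(A) = 3.915 kPa, P_dyn(B) = 365.8 kPa. Answer: B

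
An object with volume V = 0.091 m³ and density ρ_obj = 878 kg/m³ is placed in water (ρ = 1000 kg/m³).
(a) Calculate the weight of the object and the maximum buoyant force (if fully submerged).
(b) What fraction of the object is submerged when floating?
(a) W=rho_obj*g*V=878*9.81*0.091=783.8 N; F_B(max)=rho*g*V=1000*9.81*0.091=892.7 N
(b) Floating fraction=rho_obj/rho=878/1000=0.878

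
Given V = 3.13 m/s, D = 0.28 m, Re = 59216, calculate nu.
Formula: Re = \frac{V D}{\nu}
Substituting knowns: 59216 = 3.13·0.28/nu
Solving for nu: nu = 3.13·0.28/59216 = 1.480e-05 m²/s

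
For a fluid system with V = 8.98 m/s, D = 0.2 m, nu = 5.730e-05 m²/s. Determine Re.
Formula: Re = \frac{V D}{\nu}
Re = 8.98·0.2/5.730e-05 = 31344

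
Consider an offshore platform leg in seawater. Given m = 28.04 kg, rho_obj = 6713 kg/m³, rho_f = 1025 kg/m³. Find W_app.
Formula: W_{app} = mg\left(1 - \frac{\rho_f}{\rho_{obj}}\right)
W_app = 28.04·9.81·(1 − 1025/6713) = 233.1 N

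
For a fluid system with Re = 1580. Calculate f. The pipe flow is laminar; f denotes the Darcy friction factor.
Formula: f = \frac{64}{Re}
f = 64/1580 = 0.04051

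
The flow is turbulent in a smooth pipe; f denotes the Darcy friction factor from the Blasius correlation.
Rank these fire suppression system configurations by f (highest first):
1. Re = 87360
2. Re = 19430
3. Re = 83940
Case 1: f = 0.01838
Case 2: f = 0.02677
Case 3: f = 0.01856
Ranking (highest first): 2, 3, 1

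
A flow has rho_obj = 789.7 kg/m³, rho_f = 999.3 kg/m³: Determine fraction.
Formula: f_{sub} = \frac{\rho_{obj}}{\rho_f}
fraction = 789.7/999.3 = 0.7903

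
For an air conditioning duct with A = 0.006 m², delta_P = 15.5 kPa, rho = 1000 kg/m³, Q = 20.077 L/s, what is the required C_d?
Formula: Q = C_d A \sqrt{\frac{2 \Delta P}{\rho}}
Substituting knowns: 20.077 = C_d·0.006·√(2·(15.5·1000)/1000)·1000
Solving for C_d: C_d = (20.077/1000)/(0.006·√(2·(15.5·1000)/1000)) = 0.601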